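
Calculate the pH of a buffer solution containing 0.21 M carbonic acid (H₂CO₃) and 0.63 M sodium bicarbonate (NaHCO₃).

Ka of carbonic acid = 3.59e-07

pKa = -log(3.59e-07) = 6.44. pH = pKa + log([A⁻]/[HA]) = 6.44 + log(0.63/0.21)

pH = 6.92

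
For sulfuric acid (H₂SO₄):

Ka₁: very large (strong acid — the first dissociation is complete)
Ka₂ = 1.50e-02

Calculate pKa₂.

pKa₂ = -log(Ka₂) = -log(1.50e-02) = 1.82.

pK_{a2} = 1.82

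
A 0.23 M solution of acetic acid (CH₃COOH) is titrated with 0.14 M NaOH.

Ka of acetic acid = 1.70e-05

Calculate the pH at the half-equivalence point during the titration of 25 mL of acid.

At half-equivalence [HA] = [A⁻], so Henderson-Hasselbalch gives pH = pKa = -log(1.70e-05) = 4.77.

pH = pKa = 4.77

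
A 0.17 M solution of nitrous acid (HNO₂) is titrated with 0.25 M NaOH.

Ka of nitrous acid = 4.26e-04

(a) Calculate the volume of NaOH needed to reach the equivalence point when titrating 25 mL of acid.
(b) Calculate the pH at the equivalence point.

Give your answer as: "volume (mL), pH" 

moles acid = 0.17 × 25/1000 = 0.00425 mol; V_base = moles/0.25 × 1000 = 17.0 mL. At equivalence only the conjugate base is present: [A⁻] = 0.00425/0.042 = 1.0119e-01 M. Kb = Kw/Ka = 2.35e-11; [OH⁻] = √(Kb × [A⁻]) = 1.5412e-06; pOH = 5.81; pH = 14 - pOH = 8.19.

V = 17.0 mL, pH = 8.19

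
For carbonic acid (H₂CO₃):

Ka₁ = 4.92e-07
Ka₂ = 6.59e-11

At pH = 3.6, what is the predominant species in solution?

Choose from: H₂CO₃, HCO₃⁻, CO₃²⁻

pKa₁ = 6.31, pKa₂ = 10.18. For a polyprotic acid the predominant species crosses at each pKa: below pKa_n the protonated form dominates, above it the deprotonated form does. At pH = 3.6, the predominant species is H₂CO₃.

H₂CO₃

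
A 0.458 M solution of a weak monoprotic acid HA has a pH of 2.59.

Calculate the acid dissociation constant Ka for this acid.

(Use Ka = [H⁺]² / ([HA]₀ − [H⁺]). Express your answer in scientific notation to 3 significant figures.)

[H⁺] = 10^(−pH) = 10^(−2.59) = 2.570e-03 M. For HA ⇌ H⁺ + A⁻, Ka = [H⁺][A⁻]/[HA] = [H⁺]² / ([HA]₀ − [H⁺]) = (2.570e-03)² / (0.458 − 2.570e-03) = 1.45e-05.

K_a = 1.45e-05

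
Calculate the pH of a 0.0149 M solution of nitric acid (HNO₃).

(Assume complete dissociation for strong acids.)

[H⁺] = 0.0149 M for strong acid. pH = -log[H⁺] = -log(0.0149)

pH = 1.83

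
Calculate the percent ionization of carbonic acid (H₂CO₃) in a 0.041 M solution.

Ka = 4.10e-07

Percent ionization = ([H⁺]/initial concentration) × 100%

Using Ka equilibrium: x² + Ka×x - Ka×C = 0. Solving: [H⁺] = 1.2945e-04. Percent = (1.2945e-04/0.041) × 100

Percent ionization = 0.316%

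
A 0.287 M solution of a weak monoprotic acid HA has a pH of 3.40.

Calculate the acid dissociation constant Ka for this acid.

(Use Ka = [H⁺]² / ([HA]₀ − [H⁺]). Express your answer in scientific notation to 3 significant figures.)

[H⁺] = 10^(−pH) = 10^(−3.40) = 3.981e-04 M. For HA ⇌ H⁺ + A⁻, Ka = [H⁺][A⁻]/[HA] = [H⁺]² / ([HA]₀ − [H⁺]) = (3.981e-04)² / (0.287 − 3.981e-04) = 5.53e-07.

K_a = 5.53e-07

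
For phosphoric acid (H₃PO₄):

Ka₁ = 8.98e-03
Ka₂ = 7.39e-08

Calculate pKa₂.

pKa₂ = -log(Ka₂) = -log(7.39e-08) = 7.13.

pK_{a2} = 7.13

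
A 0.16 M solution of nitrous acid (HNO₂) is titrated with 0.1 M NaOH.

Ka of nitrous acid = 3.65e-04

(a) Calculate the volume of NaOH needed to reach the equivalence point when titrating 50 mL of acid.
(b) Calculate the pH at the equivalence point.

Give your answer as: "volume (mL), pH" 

moles acid = 0.16 × 50/1000 = 0.008 mol; V_base = moles/0.1 × 1000 = 80.0 mL. At equivalence only the conjugate base is present: [A⁻] = 0.008/0.130 = 6.1538e-02 M. Kb = Kw/Ka = 2.74e-11; [OH⁻] = √(Kb × [A⁻]) = 1.2985e-06; pOH = 5.89; pH = 14 - pOH = 8.11.

V = 80.0 mL, pH = 8.11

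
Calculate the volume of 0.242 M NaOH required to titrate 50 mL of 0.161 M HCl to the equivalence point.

At equivalence: moles acid = moles base. moles HCl = 0.161 × 50/1000 = 0.00805 mol. V_base = moles / 0.242 × 1000 = 33.3 mL.

V_{base} = 33.3 mL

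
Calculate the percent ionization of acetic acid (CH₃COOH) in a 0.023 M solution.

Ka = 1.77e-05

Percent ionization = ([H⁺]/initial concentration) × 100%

Using Ka equilibrium: x² + Ka×x - Ka×C = 0. Solving: [H⁺] = 6.2926e-04. Percent = (6.2926e-04/0.023) × 100

Percent ionization = 2.74%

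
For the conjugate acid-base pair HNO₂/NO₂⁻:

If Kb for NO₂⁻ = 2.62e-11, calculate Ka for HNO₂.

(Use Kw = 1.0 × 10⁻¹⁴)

For a conjugate pair Ka × Kb = Kw, so Ka = Kw/Kb = 1.0 × 10⁻¹⁴ / 2.62e-11 = 3.82e-04.

K_a = 3.82e-04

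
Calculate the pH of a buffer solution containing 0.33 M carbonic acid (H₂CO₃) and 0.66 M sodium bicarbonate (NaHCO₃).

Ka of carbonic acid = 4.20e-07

pKa = -log(4.20e-07) = 6.38. pH = pKa + log([A⁻]/[HA]) = 6.38 + log(0.66/0.33)

pH = 6.68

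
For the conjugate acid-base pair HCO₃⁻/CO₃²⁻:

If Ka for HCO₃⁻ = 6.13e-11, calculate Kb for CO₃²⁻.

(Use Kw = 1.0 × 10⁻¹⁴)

For a conjugate pair Ka × Kb = Kw, so Kb = Kw/Ka = 1.0 × 10⁻¹⁴ / 6.13e-11 = 1.63e-04.

K_b = 1.63e-04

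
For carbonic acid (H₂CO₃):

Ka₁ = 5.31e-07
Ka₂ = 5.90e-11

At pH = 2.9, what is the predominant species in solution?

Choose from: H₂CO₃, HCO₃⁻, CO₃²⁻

pKa₁ = 6.27, pKa₂ = 10.23. For a polyprotic acid the predominant species crosses at each pKa: below pKa_n the protonated form dominates, above it the deprotonated form does. At pH = 2.9, the predominant species is H₂CO₃.

H₂CO₃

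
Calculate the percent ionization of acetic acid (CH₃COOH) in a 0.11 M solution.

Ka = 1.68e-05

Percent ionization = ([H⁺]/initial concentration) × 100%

Using Ka equilibrium: x² + Ka×x - Ka×C = 0. Solving: [H⁺] = 1.3510e-03. Percent = (1.3510e-03/0.11) × 100

Percent ionization = 1.23%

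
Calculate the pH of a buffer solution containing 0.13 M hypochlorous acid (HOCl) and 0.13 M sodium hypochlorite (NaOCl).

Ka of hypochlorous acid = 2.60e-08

pKa = -log(2.60e-08) = 7.59. pH = pKa + log([A⁻]/[HA]) = 7.59 + log(0.13/0.13)

pH = 7.59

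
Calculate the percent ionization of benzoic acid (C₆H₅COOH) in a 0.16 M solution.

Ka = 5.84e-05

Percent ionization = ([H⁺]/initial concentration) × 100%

Using Ka equilibrium: x² + Ka×x - Ka×C = 0. Solving: [H⁺] = 3.0277e-03. Percent = (3.0277e-03/0.16) × 100

Percent ionization = 1.89%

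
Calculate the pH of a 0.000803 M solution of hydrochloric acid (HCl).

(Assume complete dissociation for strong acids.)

[H⁺] = 0.000803 M for strong acid. pH = -log[H⁺] = -log(0.000803)

pH = 3.10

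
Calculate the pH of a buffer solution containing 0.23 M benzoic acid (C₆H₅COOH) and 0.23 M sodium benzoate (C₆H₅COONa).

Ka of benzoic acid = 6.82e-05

pKa = -log(6.82e-05) = 4.17. pH = pKa + log([A⁻]/[HA]) = 4.17 + log(0.23/0.23)

pH = 4.17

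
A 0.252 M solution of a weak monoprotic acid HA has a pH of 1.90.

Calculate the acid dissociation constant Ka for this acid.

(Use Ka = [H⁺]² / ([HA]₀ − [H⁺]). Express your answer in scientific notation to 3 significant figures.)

[H⁺] = 10^(−pH) = 10^(−1.90) = 1.259e-02 M. For HA ⇌ H⁺ + A⁻, Ka = [H⁺][A⁻]/[HA] = [H⁺]² / ([HA]₀ − [H⁺]) = (1.259e-02)² / (0.252 − 1.259e-02) = 6.62e-04.

K_a = 6.62e-04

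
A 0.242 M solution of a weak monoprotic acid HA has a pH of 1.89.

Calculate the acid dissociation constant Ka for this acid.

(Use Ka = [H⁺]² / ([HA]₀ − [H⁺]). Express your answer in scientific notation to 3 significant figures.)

[H⁺] = 10^(−pH) = 10^(−1.89) = 1.288e-02 M. For HA ⇌ H⁺ + A⁻, Ka = [H⁺][A⁻]/[HA] = [H⁺]² / ([HA]₀ − [H⁺]) = (1.288e-02)² / (0.242 − 1.288e-02) = 7.24e-04.

K_a = 7.24e-04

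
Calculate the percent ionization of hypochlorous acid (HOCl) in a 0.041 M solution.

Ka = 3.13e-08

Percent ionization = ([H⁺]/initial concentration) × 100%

Using Ka equilibrium: x² + Ka×x - Ka×C = 0. Solving: [H⁺] = 3.5808e-05. Percent = (3.5808e-05/0.041) × 100

Percent ionization = 0.0873%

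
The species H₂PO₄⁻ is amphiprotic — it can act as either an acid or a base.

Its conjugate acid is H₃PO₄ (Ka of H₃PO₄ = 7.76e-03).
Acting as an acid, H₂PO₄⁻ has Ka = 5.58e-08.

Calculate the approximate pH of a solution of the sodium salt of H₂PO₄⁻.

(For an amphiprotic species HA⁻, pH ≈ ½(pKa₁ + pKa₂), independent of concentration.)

pKa₁ = -log(7.76e-03) = 2.11; pKa₂ = -log(5.58e-08) = 7.25. For an amphiprotic species, pH ≈ ½(pKa₁ + pKa₂) = ½(2.11 + 7.25) = 4.68.

pH = 4.68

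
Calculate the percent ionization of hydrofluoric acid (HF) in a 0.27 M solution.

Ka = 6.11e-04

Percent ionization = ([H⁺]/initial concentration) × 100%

Using Ka equilibrium: x² + Ka×x - Ka×C = 0. Solving: [H⁺] = 1.2542e-02. Percent = (1.2542e-02/0.27) × 100

Percent ionization = 4.65%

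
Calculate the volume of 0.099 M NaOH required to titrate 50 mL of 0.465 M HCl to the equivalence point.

At equivalence: moles acid = moles base. moles HCl = 0.465 × 50/1000 = 0.02325 mol. V_base = moles / 0.099 × 1000 = 234.8 mL.

V_{base} = 234.8 mL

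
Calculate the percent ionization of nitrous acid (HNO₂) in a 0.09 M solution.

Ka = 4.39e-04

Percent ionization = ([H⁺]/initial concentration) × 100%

Using Ka equilibrium: x² + Ka×x - Ka×C = 0. Solving: [H⁺] = 6.0700e-03. Percent = (6.0700e-03/0.09) × 100

Percent ionization = 6.74%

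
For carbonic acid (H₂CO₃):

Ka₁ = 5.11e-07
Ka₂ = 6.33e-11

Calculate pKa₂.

pKa₂ = -log(Ka₂) = -log(6.33e-11) = 10.20.

pK_{a2} = 10.20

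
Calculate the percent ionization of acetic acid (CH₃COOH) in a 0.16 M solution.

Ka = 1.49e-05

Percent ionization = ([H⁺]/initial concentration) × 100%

Using Ka equilibrium: x² + Ka×x - Ka×C = 0. Solving: [H⁺] = 1.5366e-03. Percent = (1.5366e-03/0.16) × 100

Percent ionization = 0.96%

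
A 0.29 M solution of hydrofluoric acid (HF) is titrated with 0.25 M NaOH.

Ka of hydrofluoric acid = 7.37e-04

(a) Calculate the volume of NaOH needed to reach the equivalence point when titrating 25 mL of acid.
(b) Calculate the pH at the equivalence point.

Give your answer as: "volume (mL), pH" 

moles acid = 0.29 × 25/1000 = 0.00725 mol; V_base = moles/0.25 × 1000 = 29.0 mL. At equivalence only the conjugate base is present: [A⁻] = 0.00725/0.054 = 1.3426e-01 M. Kb = Kw/Ka = 1.36e-11; [OH⁻] = √(Kb × [A⁻]) = 1.3497e-06; pOH = 5.87; pH = 14 - pOH = 8.13.

V = 29.0 mL, pH = 8.13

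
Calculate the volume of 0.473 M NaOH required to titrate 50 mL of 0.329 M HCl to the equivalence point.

At equivalence: moles acid = moles base. moles HCl = 0.329 × 50/1000 = 0.01645 mol. V_base = moles / 0.473 × 1000 = 34.8 mL.

V_{base} = 34.8 mL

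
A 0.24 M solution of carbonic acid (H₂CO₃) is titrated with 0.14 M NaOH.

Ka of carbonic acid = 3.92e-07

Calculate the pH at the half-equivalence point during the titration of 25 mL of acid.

At half-equivalence [HA] = [A⁻], so Henderson-Hasselbalch gives pH = pKa = -log(3.92e-07) = 6.41.

pH = pKa = 6.41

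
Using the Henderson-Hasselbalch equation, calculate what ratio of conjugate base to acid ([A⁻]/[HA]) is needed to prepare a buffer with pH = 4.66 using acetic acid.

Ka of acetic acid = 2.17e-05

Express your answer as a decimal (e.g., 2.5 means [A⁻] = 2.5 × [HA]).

pKa = -log(2.17e-05) = 4.6635. pH = pKa + log([A⁻]/[HA]), so log([A⁻]/[HA]) = pH − pKa = 4.66 − 4.6635 = -0.0035. [A⁻]/[HA] = 10^(-0.0035) = 0.992

[A⁻]/[HA] = 0.992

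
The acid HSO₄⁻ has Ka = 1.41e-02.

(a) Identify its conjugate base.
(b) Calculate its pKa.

(a) The conjugate base is formed by removing one H⁺ from HSO₄⁻, giving SO₄²⁻. (b) pKa = -log(Ka) = -log(1.41e-02) = 1.85.

Conjugate base: SO₄²⁻; pK_a = 1.85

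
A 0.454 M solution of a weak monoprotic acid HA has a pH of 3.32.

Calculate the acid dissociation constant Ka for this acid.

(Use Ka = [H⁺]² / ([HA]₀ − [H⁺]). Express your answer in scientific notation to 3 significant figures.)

[H⁺] = 10^(−pH) = 10^(−3.32) = 4.786e-04 M. For HA ⇌ H⁺ + A⁻, Ka = [H⁺][A⁻]/[HA] = [H⁺]² / ([HA]₀ − [H⁺]) = (4.786e-04)² / (0.454 − 4.786e-04) = 5.05e-07.

K_a = 5.05e-07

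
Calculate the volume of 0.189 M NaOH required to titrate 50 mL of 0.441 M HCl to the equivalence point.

At equivalence: moles acid = moles base. moles HCl = 0.441 × 50/1000 = 0.02205 mol. V_base = moles / 0.189 × 1000 = 116.7 mL.

V_{base} = 116.7 mL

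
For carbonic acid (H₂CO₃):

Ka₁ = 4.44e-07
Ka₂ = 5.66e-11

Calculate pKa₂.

pKa₂ = -log(Ka₂) = -log(5.66e-11) = 10.25.

pK_{a2} = 10.25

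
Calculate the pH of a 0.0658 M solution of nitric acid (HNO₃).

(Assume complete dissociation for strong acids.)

[H⁺] = 0.0658 M for strong acid. pH = -log[H⁺] = -log(0.0658)

pH = 1.18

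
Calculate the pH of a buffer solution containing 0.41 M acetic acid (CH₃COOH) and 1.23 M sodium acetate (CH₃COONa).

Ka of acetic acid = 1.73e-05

pKa = -log(1.73e-05) = 4.76. pH = pKa + log([A⁻]/[HA]) = 4.76 + log(1.23/0.41)

pH = 5.24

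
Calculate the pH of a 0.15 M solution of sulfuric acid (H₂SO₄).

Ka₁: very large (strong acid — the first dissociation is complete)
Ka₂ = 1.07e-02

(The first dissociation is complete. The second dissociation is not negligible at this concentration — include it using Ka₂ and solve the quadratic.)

First dissociation is complete: [H⁺]₀ = [HSO₄⁻]₀ = C = 0.15 M. Second dissociation HSO₄⁻ ⇌ H⁺ + SO₄²⁻: let x = [SO₄²⁻]. Ka₂ = (C + x)·x / (C − x) = 1.07e-02 → x² + (C + Ka₂)·x − Ka₂·C = 0 → x² + 0.16070·x − 1.605e-03 = 0. x = (−0.16070 + √(0.16070² + 4 × 1.605e-03)) / 2 = 9.4338e-03 M. [H⁺] = C + x = 0.15 + 9.4338e-03 = 1.5943e-01 M. pH = -log(1.5943e-01) = 0.80.

pH = 0.80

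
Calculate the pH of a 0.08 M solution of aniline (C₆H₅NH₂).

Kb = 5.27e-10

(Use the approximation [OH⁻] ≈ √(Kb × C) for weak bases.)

[OH⁻] = √(Kb × C) = √(5.27e-10 × 0.08) = 6.4931e-06. pOH = 5.19, pH = 14 - pOH

pH = 8.81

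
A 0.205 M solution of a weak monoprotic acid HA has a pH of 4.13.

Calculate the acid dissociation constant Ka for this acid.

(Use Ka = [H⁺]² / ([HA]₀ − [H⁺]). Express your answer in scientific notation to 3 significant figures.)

[H⁺] = 10^(−pH) = 10^(−4.13) = 7.413e-05 M. For HA ⇌ H⁺ + A⁻, Ka = [H⁺][A⁻]/[HA] = [H⁺]² / ([HA]₀ − [H⁺]) = (7.413e-05)² / (0.205 − 7.413e-05) = 2.68e-08.

K_a = 2.68e-08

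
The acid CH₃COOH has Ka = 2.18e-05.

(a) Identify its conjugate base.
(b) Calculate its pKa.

(a) The conjugate base is formed by removing one H⁺ from CH₃COOH, giving CH₃COO⁻. (b) pKa = -log(Ka) = -log(2.18e-05) = 4.66.

Conjugate base: CH₃COO⁻; pK_a = 4.66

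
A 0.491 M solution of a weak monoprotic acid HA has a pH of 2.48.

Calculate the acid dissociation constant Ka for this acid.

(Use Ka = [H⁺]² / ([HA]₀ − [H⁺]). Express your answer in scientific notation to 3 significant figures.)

[H⁺] = 10^(−pH) = 10^(−2.48) = 3.311e-03 M. For HA ⇌ H⁺ + A⁻, Ka = [H⁺][A⁻]/[HA] = [H⁺]² / ([HA]₀ − [H⁺]) = (3.311e-03)² / (0.491 − 3.311e-03) = 2.25e-05.

K_a = 2.25e-05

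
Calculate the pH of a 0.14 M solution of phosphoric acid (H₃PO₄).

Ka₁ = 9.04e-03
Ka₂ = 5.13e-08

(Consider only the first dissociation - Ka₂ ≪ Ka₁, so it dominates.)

First dissociation dominates. From Ka₁ = [H⁺][HA⁻]/[H₂A], x² + Ka₁·x − Ka₁·C = 0 with C = 0.14 M and Ka₁ = 9.04e-03. Solving: [H⁺] = (−Ka₁ + √(Ka₁² + 4·Ka₁·C)) / 2 = 3.1341e-02 M. pH = -log(3.1341e-02) = 1.50.

pH = 1.50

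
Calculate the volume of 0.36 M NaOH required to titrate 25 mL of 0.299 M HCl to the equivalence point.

At equivalence: moles acid = moles base. moles HCl = 0.299 × 25/1000 = 0.007475 mol. V_base = moles / 0.36 × 1000 = 20.8 mL.

V_{base} = 20.8 mL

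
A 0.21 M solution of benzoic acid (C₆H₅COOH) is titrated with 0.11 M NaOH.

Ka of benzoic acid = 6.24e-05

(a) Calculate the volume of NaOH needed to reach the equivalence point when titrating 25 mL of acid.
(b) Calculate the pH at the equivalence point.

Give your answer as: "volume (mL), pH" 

moles acid = 0.21 × 25/1000 = 0.00525 mol; V_base = moles/0.11 × 1000 = 47.7 mL. At equivalence only the conjugate base is present: [A⁻] = 0.00525/0.073 = 7.2188e-02 M. Kb = Kw/Ka = 1.60e-10; [OH⁻] = √(Kb × [A⁻]) = 3.4013e-06; pOH = 5.47; pH = 14 - pOH = 8.53.

V = 47.7 mL, pH = 8.53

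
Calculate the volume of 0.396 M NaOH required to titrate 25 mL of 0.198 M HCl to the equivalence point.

At equivalence: moles acid = moles base. moles HCl = 0.198 × 25/1000 = 0.00495 mol. V_base = moles / 0.396 × 1000 = 12.5 mL.

V_{base} = 12.5 mL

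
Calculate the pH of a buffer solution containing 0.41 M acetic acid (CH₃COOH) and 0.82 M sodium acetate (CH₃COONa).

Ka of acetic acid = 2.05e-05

pKa = -log(2.05e-05) = 4.69. pH = pKa + log([A⁻]/[HA]) = 4.69 + log(0.82/0.41)

pH = 4.99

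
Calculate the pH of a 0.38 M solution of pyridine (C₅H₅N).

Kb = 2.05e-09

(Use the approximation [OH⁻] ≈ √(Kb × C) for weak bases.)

[OH⁻] = √(Kb × C) = √(2.05e-09 × 0.38) = 2.7911e-05. pOH = 4.55, pH = 14 - pOH

pH = 9.45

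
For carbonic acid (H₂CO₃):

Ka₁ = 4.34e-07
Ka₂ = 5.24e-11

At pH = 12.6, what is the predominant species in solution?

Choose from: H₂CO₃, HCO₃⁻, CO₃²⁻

pKa₁ = 6.36, pKa₂ = 10.28. For a polyprotic acid the predominant species crosses at each pKa: below pKa_n the protonated form dominates, above it the deprotonated form does. At pH = 12.6, the predominant species is CO₃²⁻.

CO₃²⁻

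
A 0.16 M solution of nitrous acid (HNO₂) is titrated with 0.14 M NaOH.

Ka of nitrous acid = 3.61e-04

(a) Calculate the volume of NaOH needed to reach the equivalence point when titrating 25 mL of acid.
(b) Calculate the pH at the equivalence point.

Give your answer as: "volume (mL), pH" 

moles acid = 0.16 × 25/1000 = 0.004 mol; V_base = moles/0.14 × 1000 = 28.6 mL. At equivalence only the conjugate base is present: [A⁻] = 0.004/0.054 = 7.4667e-02 M. Kb = Kw/Ka = 2.77e-11; [OH⁻] = √(Kb × [A⁻]) = 1.4382e-06; pOH = 5.84; pH = 14 - pOH = 8.16.

V = 28.6 mL, pH = 8.16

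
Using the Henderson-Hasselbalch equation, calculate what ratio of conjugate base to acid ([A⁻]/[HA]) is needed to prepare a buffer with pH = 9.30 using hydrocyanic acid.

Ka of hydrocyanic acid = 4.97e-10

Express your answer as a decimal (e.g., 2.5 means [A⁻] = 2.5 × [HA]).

pKa = -log(4.97e-10) = 9.3036. pH = pKa + log([A⁻]/[HA]), so log([A⁻]/[HA]) = pH − pKa = 9.30 − 9.3036 = -0.0036. [A⁻]/[HA] = 10^(-0.0036) = 0.992

[A⁻]/[HA] = 0.992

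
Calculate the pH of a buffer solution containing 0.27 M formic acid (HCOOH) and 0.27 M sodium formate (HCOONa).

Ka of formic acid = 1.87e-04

pKa = -log(1.87e-04) = 3.73. pH = pKa + log([A⁻]/[HA]) = 3.73 + log(0.27/0.27)

pH = 3.73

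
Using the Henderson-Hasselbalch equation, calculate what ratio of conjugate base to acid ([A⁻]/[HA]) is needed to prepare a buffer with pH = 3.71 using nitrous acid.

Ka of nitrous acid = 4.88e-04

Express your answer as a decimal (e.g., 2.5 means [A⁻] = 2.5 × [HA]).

pKa = -log(4.88e-04) = 3.3116. pH = pKa + log([A⁻]/[HA]), so log([A⁻]/[HA]) = pH − pKa = 3.71 − 3.3116 = 0.3984. [A⁻]/[HA] = 10^(0.3984) = 2.50

[A⁻]/[HA] = 2.50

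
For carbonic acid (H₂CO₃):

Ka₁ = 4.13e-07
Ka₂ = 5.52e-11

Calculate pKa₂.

pKa₂ = -log(Ka₂) = -log(5.52e-11) = 10.26.

pK_{a2} = 10.26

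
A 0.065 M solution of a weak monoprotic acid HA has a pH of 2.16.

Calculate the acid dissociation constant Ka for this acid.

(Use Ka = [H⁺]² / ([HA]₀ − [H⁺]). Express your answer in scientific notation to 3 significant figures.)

[H⁺] = 10^(−pH) = 10^(−2.16) = 6.918e-03 M. For HA ⇌ H⁺ + A⁻, Ka = [H⁺][A⁻]/[HA] = [H⁺]² / ([HA]₀ − [H⁺]) = (6.918e-03)² / (0.065 − 6.918e-03) = 8.24e-04.

K_a = 8.24e-04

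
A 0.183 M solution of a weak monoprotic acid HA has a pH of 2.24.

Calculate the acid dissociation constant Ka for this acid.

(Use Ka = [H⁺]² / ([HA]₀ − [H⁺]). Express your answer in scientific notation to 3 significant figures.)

[H⁺] = 10^(−pH) = 10^(−2.24) = 5.754e-03 M. For HA ⇌ H⁺ + A⁻, Ka = [H⁺][A⁻]/[HA] = [H⁺]² / ([HA]₀ − [H⁺]) = (5.754e-03)² / (0.183 − 5.754e-03) = 1.87e-04.

K_a = 1.87e-04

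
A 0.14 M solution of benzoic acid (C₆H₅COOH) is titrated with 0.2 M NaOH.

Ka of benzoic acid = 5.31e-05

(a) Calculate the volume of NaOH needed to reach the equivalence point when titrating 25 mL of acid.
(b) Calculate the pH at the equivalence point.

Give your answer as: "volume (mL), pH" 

moles acid = 0.14 × 25/1000 = 0.0035 mol; V_base = moles/0.2 × 1000 = 17.5 mL. At equivalence only the conjugate base is present: [A⁻] = 0.0035/0.043 = 8.2353e-02 M. Kb = Kw/Ka = 1.88e-10; [OH⁻] = √(Kb × [A⁻]) = 3.9382e-06; pOH = 5.40; pH = 14 - pOH = 8.60.

V = 17.5 mL, pH = 8.60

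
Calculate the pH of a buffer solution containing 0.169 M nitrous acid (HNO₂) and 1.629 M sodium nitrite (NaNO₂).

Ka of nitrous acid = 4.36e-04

pKa = -log(4.36e-04) = 3.36. pH = pKa + log([A⁻]/[HA]) = 3.36 + log(1.629/0.169)

pH = 4.34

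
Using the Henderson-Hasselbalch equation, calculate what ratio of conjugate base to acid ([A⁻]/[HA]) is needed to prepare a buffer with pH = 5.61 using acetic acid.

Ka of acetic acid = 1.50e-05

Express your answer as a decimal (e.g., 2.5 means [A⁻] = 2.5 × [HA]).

pKa = -log(1.50e-05) = 4.8239. pH = pKa + log([A⁻]/[HA]), so log([A⁻]/[HA]) = pH − pKa = 5.61 − 4.8239 = 0.7861. [A⁻]/[HA] = 10^(0.7861) = 6.11

[A⁻]/[HA] = 6.11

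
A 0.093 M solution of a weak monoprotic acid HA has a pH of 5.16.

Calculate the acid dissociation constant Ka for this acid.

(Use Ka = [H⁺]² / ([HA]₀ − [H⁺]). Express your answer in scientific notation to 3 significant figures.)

[H⁺] = 10^(−pH) = 10^(−5.16) = 6.918e-06 M. For HA ⇌ H⁺ + A⁻, Ka = [H⁺][A⁻]/[HA] = [H⁺]² / ([HA]₀ − [H⁺]) = (6.918e-06)² / (0.093 − 6.918e-06) = 5.15e-10.

K_a = 5.15e-10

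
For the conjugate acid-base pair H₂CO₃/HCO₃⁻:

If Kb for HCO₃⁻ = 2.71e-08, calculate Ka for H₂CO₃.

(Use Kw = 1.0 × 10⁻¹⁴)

For a conjugate pair Ka × Kb = Kw, so Ka = Kw/Kb = 1.0 × 10⁻¹⁴ / 2.71e-08 = 3.69e-07.

K_a = 3.69e-07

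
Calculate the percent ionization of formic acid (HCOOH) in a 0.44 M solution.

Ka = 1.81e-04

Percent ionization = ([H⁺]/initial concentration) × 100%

Using Ka equilibrium: x² + Ka×x - Ka×C = 0. Solving: [H⁺] = 8.8341e-03. Percent = (8.8341e-03/0.44) × 100

Percent ionization = 2.01%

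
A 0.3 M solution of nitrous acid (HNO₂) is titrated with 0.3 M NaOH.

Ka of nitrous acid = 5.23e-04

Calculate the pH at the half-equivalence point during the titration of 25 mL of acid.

At half-equivalence [HA] = [A⁻], so Henderson-Hasselbalch gives pH = pKa = -log(5.23e-04) = 3.28.

pH = pKa = 3.28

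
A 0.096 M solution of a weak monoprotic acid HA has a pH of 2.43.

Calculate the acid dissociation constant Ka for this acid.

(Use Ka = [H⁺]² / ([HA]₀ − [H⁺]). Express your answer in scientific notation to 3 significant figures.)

[H⁺] = 10^(−pH) = 10^(−2.43) = 3.715e-03 M. For HA ⇌ H⁺ + A⁻, Ka = [H⁺][A⁻]/[HA] = [H⁺]² / ([HA]₀ − [H⁺]) = (3.715e-03)² / (0.096 − 3.715e-03) = 1.50e-04.

K_a = 1.50e-04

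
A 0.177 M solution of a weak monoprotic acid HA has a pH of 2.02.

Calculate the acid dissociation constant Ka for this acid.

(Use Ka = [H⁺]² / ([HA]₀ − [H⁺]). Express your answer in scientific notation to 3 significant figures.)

[H⁺] = 10^(−pH) = 10^(−2.02) = 9.550e-03 M. For HA ⇌ H⁺ + A⁻, Ka = [H⁺][A⁻]/[HA] = [H⁺]² / ([HA]₀ − [H⁺]) = (9.550e-03)² / (0.177 − 9.550e-03) = 5.45e-04.

K_a = 5.45e-04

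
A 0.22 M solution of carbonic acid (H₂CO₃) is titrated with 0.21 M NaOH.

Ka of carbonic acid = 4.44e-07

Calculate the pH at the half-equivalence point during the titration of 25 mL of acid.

At half-equivalence [HA] = [A⁻], so Henderson-Hasselbalch gives pH = pKa = -log(4.44e-07) = 6.35.

pH = pKa = 6.35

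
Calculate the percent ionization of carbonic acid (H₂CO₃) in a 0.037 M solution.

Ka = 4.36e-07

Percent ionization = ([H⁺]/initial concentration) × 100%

Using Ka equilibrium: x² + Ka×x - Ka×C = 0. Solving: [H⁺] = 1.2679e-04. Percent = (1.2679e-04/0.037) × 100

Percent ionization = 0.343%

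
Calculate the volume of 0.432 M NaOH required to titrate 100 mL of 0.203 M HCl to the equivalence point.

At equivalence: moles acid = moles base. moles HCl = 0.203 × 100/1000 = 0.0203 mol. V_base = moles / 0.432 × 1000 = 47.0 mL.

V_{base} = 47.0 mL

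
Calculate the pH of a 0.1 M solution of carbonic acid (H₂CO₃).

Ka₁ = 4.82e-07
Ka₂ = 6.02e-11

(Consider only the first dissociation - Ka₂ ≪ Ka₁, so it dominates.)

First dissociation dominates. From Ka₁ = [H⁺][HA⁻]/[H₂A], x² + Ka₁·x − Ka₁·C = 0 with C = 0.1 M and Ka₁ = 4.82e-07. Solving: [H⁺] = (−Ka₁ + √(Ka₁² + 4·Ka₁·C)) / 2 = 2.1930e-04 M. pH = -log(2.1930e-04) = 3.66.

pH = 3.66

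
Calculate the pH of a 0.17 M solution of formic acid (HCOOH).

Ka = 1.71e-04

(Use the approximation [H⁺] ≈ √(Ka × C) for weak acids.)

[H⁺] = √(Ka × C) = √(1.71e-04 × 0.17) = 5.3917e-03. pH = -log(5.3917e-03)

pH = 2.27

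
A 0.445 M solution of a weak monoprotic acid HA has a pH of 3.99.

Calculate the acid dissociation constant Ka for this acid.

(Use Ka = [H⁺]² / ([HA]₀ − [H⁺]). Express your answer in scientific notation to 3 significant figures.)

[H⁺] = 10^(−pH) = 10^(−3.99) = 1.023e-04 M. For HA ⇌ H⁺ + A⁻, Ka = [H⁺][A⁻]/[HA] = [H⁺]² / ([HA]₀ − [H⁺]) = (1.023e-04)² / (0.445 − 1.023e-04) = 2.35e-08.

K_a = 2.35e-08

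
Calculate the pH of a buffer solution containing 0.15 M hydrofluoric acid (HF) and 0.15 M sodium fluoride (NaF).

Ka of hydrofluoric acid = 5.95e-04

pKa = -log(5.95e-04) = 3.23. pH = pKa + log([A⁻]/[HA]) = 3.23 + log(0.15/0.15)

pH = 3.23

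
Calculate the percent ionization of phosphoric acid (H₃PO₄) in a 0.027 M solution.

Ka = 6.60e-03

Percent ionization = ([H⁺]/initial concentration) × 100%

Using Ka equilibrium: x² + Ka×x - Ka×C = 0. Solving: [H⁺] = 1.0451e-02. Percent = (1.0451e-02/0.027) × 100

Percent ionization = 38.7%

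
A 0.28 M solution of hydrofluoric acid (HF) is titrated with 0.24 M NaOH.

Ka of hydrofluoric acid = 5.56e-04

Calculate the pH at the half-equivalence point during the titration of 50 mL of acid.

At half-equivalence [HA] = [A⁻], so Henderson-Hasselbalch gives pH = pKa = -log(5.56e-04) = 3.25.

pH = pKa = 3.25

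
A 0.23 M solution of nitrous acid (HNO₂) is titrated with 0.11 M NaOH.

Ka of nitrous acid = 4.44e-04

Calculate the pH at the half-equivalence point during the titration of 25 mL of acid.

At half-equivalence [HA] = [A⁻], so Henderson-Hasselbalch gives pH = pKa = -log(4.44e-04) = 3.35.

pH = pKa = 3.35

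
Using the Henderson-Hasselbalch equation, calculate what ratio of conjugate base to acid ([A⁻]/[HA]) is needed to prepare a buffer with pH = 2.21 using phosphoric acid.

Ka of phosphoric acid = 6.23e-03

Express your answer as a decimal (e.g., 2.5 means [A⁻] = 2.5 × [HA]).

pKa = -log(6.23e-03) = 2.2055. pH = pKa + log([A⁻]/[HA]), so log([A⁻]/[HA]) = pH − pKa = 2.21 − 2.2055 = 0.0045. [A⁻]/[HA] = 10^(0.0045) = 1.01

[A⁻]/[HA] = 1.01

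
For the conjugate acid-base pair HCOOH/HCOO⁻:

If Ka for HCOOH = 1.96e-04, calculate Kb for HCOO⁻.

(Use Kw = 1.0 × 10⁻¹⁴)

For a conjugate pair Ka × Kb = Kw, so Kb = Kw/Ka = 1.0 × 10⁻¹⁴ / 1.96e-04 = 5.10e-11.

K_b = 5.10e-11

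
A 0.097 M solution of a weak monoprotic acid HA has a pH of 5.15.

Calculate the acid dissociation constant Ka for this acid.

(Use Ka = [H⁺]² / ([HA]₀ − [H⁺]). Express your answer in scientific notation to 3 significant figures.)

[H⁺] = 10^(−pH) = 10^(−5.15) = 7.079e-06 M. For HA ⇌ H⁺ + A⁻, Ka = [H⁺][A⁻]/[HA] = [H⁺]² / ([HA]₀ − [H⁺]) = (7.079e-06)² / (0.097 − 7.079e-06) = 5.17e-10.

K_a = 5.17e-10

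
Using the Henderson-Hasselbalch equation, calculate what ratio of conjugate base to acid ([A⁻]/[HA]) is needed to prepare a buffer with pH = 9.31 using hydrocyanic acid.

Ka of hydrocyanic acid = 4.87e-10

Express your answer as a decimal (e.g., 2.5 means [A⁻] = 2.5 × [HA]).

pKa = -log(4.87e-10) = 9.3125. pH = pKa + log([A⁻]/[HA]), so log([A⁻]/[HA]) = pH − pKa = 9.31 − 9.3125 = -0.0025. [A⁻]/[HA] = 10^(-0.0025) = 0.994

[A⁻]/[HA] = 0.994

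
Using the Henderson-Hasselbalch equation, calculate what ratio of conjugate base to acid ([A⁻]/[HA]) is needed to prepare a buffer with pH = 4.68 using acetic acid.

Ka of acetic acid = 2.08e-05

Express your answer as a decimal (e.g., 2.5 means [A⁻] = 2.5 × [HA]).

pKa = -log(2.08e-05) = 4.6819. pH = pKa + log([A⁻]/[HA]), so log([A⁻]/[HA]) = pH − pKa = 4.68 − 4.6819 = -0.0019. [A⁻]/[HA] = 10^(-0.0019) = 0.996

[A⁻]/[HA] = 0.996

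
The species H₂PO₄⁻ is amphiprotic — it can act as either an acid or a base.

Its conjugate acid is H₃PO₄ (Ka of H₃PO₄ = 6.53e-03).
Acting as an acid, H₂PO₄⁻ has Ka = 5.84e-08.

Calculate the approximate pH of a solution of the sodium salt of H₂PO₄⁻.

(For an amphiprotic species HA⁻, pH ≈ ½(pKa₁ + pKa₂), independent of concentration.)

pKa₁ = -log(6.53e-03) = 2.19; pKa₂ = -log(5.84e-08) = 7.23. For an amphiprotic species, pH ≈ ½(pKa₁ + pKa₂) = ½(2.19 + 7.23) = 4.71.

pH = 4.71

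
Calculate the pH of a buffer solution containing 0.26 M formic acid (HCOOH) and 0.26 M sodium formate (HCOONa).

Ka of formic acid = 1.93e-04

pKa = -log(1.93e-04) = 3.71. pH = pKa + log([A⁻]/[HA]) = 3.71 + log(0.26/0.26)

pH = 3.71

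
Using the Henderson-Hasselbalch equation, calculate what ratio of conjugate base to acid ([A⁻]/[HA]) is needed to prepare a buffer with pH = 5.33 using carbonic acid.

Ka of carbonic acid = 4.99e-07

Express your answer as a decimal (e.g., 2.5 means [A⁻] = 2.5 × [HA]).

pKa = -log(4.99e-07) = 6.3019. pH = pKa + log([A⁻]/[HA]), so log([A⁻]/[HA]) = pH − pKa = 5.33 − 6.3019 = -0.9719. [A⁻]/[HA] = 10^(-0.9719) = 0.107

[A⁻]/[HA] = 0.107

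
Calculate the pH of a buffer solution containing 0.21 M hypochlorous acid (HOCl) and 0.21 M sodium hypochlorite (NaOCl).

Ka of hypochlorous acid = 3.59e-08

pKa = -log(3.59e-08) = 7.44. pH = pKa + log([A⁻]/[HA]) = 7.44 + log(0.21/0.21)

pH = 7.44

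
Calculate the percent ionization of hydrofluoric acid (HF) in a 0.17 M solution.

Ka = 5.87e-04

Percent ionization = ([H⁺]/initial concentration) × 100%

Using Ka equilibrium: x² + Ka×x - Ka×C = 0. Solving: [H⁺] = 9.7003e-03. Percent = (9.7003e-03/0.17) × 100

Percent ionization = 5.71%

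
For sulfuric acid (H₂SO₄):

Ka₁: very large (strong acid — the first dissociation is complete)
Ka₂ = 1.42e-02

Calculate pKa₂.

pKa₂ = -log(Ka₂) = -log(1.42e-02) = 1.85.

pK_{a2} = 1.85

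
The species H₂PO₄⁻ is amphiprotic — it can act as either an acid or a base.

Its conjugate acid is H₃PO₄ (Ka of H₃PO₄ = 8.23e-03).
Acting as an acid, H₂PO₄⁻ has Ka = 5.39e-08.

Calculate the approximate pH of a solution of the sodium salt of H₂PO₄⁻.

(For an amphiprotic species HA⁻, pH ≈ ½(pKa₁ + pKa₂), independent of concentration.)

pKa₁ = -log(8.23e-03) = 2.08; pKa₂ = -log(5.39e-08) = 7.27. For an amphiprotic species, pH ≈ ½(pKa₁ + pKa₂) = ½(2.08 + 7.27) = 4.68.

pH = 4.68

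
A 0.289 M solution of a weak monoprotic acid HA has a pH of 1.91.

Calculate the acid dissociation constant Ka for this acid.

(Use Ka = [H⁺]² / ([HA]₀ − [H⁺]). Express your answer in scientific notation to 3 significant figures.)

[H⁺] = 10^(−pH) = 10^(−1.91) = 1.230e-02 M. For HA ⇌ H⁺ + A⁻, Ka = [H⁺][A⁻]/[HA] = [H⁺]² / ([HA]₀ − [H⁺]) = (1.230e-02)² / (0.289 − 1.230e-02) = 5.47e-04.

K_a = 5.47e-04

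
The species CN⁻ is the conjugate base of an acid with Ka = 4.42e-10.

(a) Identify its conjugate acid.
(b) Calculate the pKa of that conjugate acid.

(a) The conjugate acid is formed by adding one H⁺ to CN⁻, giving HCN. (b) pKa = -log(Ka) = -log(4.42e-10) = 9.35.

Conjugate acid: HCN; pK_a = 9.35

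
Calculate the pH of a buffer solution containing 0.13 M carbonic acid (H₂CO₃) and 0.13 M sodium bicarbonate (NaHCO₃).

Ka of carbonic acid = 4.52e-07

pKa = -log(4.52e-07) = 6.34. pH = pKa + log([A⁻]/[HA]) = 6.34 + log(0.13/0.13)

pH = 6.34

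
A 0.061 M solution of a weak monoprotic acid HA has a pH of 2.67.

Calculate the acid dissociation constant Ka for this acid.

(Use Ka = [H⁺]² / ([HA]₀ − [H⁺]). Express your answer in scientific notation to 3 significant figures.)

[H⁺] = 10^(−pH) = 10^(−2.67) = 2.138e-03 M. For HA ⇌ H⁺ + A⁻, Ka = [H⁺][A⁻]/[HA] = [H⁺]² / ([HA]₀ − [H⁺]) = (2.138e-03)² / (0.061 − 2.138e-03) = 7.77e-05.

K_a = 7.77e-05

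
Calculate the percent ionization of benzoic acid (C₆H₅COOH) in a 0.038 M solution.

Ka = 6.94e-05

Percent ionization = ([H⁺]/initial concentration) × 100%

Using Ka equilibrium: x² + Ka×x - Ka×C = 0. Solving: [H⁺] = 1.5896e-03. Percent = (1.5896e-03/0.038) × 100

Percent ionization = 4.18%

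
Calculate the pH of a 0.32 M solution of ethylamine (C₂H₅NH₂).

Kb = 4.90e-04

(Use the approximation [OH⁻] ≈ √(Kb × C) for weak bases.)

[OH⁻] = √(Kb × C) = √(4.90e-04 × 0.32) = 1.2522e-02. pOH = 1.90, pH = 14 - pOH

pH = 12.10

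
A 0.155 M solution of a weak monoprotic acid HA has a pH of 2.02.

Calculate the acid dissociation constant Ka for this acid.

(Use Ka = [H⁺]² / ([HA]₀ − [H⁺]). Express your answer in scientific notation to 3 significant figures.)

[H⁺] = 10^(−pH) = 10^(−2.02) = 9.550e-03 M. For HA ⇌ H⁺ + A⁻, Ka = [H⁺][A⁻]/[HA] = [H⁺]² / ([HA]₀ − [H⁺]) = (9.550e-03)² / (0.155 − 9.550e-03) = 6.27e-04.

K_a = 6.27e-04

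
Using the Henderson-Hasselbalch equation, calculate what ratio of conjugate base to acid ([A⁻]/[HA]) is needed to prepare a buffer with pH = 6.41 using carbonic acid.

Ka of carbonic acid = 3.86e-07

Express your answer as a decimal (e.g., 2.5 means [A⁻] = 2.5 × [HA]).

pKa = -log(3.86e-07) = 6.4134. pH = pKa + log([A⁻]/[HA]), so log([A⁻]/[HA]) = pH − pKa = 6.41 − 6.4134 = -0.0034. [A⁻]/[HA] = 10^(-0.0034) = 0.992

[A⁻]/[HA] = 0.992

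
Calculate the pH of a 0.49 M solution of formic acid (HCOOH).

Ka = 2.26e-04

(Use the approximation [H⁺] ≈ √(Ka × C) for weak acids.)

[H⁺] = √(Ka × C) = √(2.26e-04 × 0.49) = 1.0523e-02. pH = -log(1.0523e-02)

pH = 1.98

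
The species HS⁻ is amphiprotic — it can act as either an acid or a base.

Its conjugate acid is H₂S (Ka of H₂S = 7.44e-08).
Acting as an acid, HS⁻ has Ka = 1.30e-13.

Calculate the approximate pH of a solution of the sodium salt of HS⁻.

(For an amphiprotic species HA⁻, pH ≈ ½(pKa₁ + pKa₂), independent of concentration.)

pKa₁ = -log(7.44e-08) = 7.13; pKa₂ = -log(1.30e-13) = 12.89. For an amphiprotic species, pH ≈ ½(pKa₁ + pKa₂) = ½(7.13 + 12.89) = 10.01.

pH = 10.01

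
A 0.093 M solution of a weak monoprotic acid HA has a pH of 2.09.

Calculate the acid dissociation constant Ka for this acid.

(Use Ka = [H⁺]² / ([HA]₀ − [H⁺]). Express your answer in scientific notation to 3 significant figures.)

[H⁺] = 10^(−pH) = 10^(−2.09) = 8.128e-03 M. For HA ⇌ H⁺ + A⁻, Ka = [H⁺][A⁻]/[HA] = [H⁺]² / ([HA]₀ − [H⁺]) = (8.128e-03)² / (0.093 − 8.128e-03) = 7.78e-04.

K_a = 7.78e-04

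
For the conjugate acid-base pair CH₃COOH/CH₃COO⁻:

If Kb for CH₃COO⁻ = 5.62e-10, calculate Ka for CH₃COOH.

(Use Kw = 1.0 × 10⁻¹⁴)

For a conjugate pair Ka × Kb = Kw, so Ka = Kw/Kb = 1.0 × 10⁻¹⁴ / 5.62e-10 = 1.78e-05.

K_a = 1.78e-05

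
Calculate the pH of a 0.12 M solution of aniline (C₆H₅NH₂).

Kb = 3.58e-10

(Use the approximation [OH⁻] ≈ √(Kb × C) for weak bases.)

[OH⁻] = √(Kb × C) = √(3.58e-10 × 0.12) = 6.5544e-06. pOH = 5.18, pH = 14 - pOH

pH = 8.82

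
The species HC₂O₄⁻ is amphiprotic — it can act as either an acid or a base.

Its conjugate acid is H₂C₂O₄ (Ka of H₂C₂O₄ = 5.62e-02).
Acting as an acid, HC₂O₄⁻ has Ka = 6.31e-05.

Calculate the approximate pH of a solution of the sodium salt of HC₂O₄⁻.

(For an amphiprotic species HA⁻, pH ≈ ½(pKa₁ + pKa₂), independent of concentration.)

pKa₁ = -log(5.62e-02) = 1.25; pKa₂ = -log(6.31e-05) = 4.20. For an amphiprotic species, pH ≈ ½(pKa₁ + pKa₂) = ½(1.25 + 4.20) = 2.73.

pH = 2.73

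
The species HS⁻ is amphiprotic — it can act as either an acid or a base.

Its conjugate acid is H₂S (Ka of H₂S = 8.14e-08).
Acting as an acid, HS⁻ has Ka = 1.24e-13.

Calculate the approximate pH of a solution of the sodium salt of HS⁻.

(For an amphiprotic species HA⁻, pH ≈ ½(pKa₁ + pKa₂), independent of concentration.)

pKa₁ = -log(8.14e-08) = 7.09; pKa₂ = -log(1.24e-13) = 12.91. For an amphiprotic species, pH ≈ ½(pKa₁ + pKa₂) = ½(7.09 + 12.91) = 10.00.

pH = 10.00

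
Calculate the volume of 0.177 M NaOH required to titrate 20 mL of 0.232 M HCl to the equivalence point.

At equivalence: moles acid = moles base. moles HCl = 0.232 × 20/1000 = 0.00464 mol. V_base = moles / 0.177 × 1000 = 26.2 mL.

V_{base} = 26.2 mL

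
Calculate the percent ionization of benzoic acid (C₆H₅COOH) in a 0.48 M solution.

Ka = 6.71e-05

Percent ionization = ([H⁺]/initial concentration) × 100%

Using Ka equilibrium: x² + Ka×x - Ka×C = 0. Solving: [H⁺] = 5.6418e-03. Percent = (5.6418e-03/0.48) × 100

Percent ionization = 1.18%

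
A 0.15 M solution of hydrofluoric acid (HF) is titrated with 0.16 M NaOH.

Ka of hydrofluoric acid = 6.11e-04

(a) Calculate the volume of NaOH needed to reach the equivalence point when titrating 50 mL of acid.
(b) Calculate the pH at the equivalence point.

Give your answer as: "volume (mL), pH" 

moles acid = 0.15 × 50/1000 = 0.0075 mol; V_base = moles/0.16 × 1000 = 46.9 mL. At equivalence only the conjugate base is present: [A⁻] = 0.0075/0.097 = 7.7419e-02 M. Kb = Kw/Ka = 1.64e-11; [OH⁻] = √(Kb × [A⁻]) = 1.1257e-06; pOH = 5.95; pH = 14 - pOH = 8.05.

V = 46.9 mL, pH = 8.05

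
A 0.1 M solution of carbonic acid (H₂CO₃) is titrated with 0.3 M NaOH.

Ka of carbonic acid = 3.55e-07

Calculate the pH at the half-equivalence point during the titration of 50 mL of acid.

At half-equivalence [HA] = [A⁻], so Henderson-Hasselbalch gives pH = pKa = -log(3.55e-07) = 6.45.

pH = pKa = 6.45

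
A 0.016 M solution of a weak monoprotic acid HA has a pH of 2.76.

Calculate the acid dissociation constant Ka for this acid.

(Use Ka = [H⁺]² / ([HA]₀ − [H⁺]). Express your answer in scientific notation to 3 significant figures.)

[H⁺] = 10^(−pH) = 10^(−2.76) = 1.738e-03 M. For HA ⇌ H⁺ + A⁻, Ka = [H⁺][A⁻]/[HA] = [H⁺]² / ([HA]₀ − [H⁺]) = (1.738e-03)² / (0.016 − 1.738e-03) = 2.12e-04.

K_a = 2.12e-04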